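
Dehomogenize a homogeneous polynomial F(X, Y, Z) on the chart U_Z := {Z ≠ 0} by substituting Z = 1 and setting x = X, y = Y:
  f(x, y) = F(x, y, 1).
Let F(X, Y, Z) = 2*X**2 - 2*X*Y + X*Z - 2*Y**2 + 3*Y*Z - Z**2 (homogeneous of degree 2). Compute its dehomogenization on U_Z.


f(x, y) = 2*x**2 - 2*x*y + x - 2*y**2 + 3*y - 1

On U_Z we set Z = 1. Each monomial c·X^i·Y^j·Z^k in F becomes c·x^i·y^j·1^k = c·x^i·y^j.
Substituting Z = 1: F(X, Y, 1) = 2*x**2 - 2*x*y + x - 2*y**2 + 3*y - 1.
Note: deg(f) ≤ deg(F) = 2; strict inequality happens when F is divisible by Z (lost terms).


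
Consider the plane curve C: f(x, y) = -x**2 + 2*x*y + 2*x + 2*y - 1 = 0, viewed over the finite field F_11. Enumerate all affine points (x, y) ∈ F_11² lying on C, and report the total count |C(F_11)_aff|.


Affine F_11-points: {(0, 6), (1, 0), (2, 2), (3, 6), (4, 2), (5, 5), (6, 1), (7, 5), (8, 7), (9, 1)}; count = 10.

For each of the 121 pairs (x, y) ∈ F_11², evaluate f(x, y) mod 11. Record the zeros.
  x = 0: [0↦10, 1↦1, 2↦3, 3↦5, 4↦7, 5↦9, 6↦0, 7↦2, 8↦4, 9↦6, 10↦8]  zeros at y ∈ {6}
  x = 1: [0↦0, 1↦4, 2↦8, 3↦1, 4↦5, 5↦9, 6↦2, 7↦6, 8↦10, 9↦3, 10↦7]  zeros at y ∈ {0}
  x = 2: [0↦10, 1↦5, 2↦0, 3↦6, 4↦1, 5↦7, 6↦2, 7↦8, 8↦3, 9↦9, 10↦4]  zeros at y ∈ {2}
  x = 3: [0↦7, 1↦4, 2↦1, 3↦9, 4↦6, 5↦3, 6↦0, 7↦8, 8↦5, 9↦2, 10↦10]  zeros at y ∈ {6}
  x = 4: [0↦2, 1↦1, 2↦0, 3↦10, 4↦9, 5↦8, 6↦7, 7↦6, 8↦5, 9↦4, 10↦3]  zeros at y ∈ {2}
  x = 5: [0↦6, 1↦7, 2↦8, 3↦9, 4↦10, 5↦0, 6↦1, 7↦2, 8↦3, 9↦4, 10↦5]  zeros at y ∈ {5}
  x = 6: [0↦8, 1↦0, 2↦3, 3↦6, 4↦9, 5↦1, 6↦4, 7↦7, 8↦10, 9↦2, 10↦5]  zeros at y ∈ {1}
  x = 7: [0↦8, 1↦2, 2↦7, 3↦1, 4↦6, 5↦0, 6↦5, 7↦10, 8↦4, 9↦9, 10↦3]  zeros at y ∈ {5}
  x = 8: [0↦6, 1↦2, 2↦9, 3↦5, 4↦1, 5↦8, 6↦4, 7↦0, 8↦7, 9↦3, 10↦10]  zeros at y ∈ {7}
  x = 9: [0↦2, 1↦0, 2↦9, 3↦7, 4↦5, 5↦3, 6↦1, 7↦10, 8↦8, 9↦6, 10↦4]  zeros at y ∈ {1}
  x = 10: [0↦7, 1↦7, 2↦7, 3↦7, 4↦7, 5↦7, 6↦7, 7↦7, 8↦7, 9↦7, 10↦7]  zeros at y ∈ ∅
Collecting zeros: affine points = {(0, 6), (1, 0), (2, 2), (3, 6), (4, 2), (5, 5), (6, 1), (7, 5), (8, 7), (9, 1)}.
Total count |C(F_11)_aff| = 10.


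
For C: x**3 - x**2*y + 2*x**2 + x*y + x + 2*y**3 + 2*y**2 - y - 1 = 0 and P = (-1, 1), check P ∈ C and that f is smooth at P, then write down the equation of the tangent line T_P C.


Tangent line at P: 3*x + 7*y - 4 = 0.

Step 1: f(-1, 1) = 0, so P lies on C.
Step 2: partial derivatives
  f_x(x, y) = 3*x**2 - 2*x*y + 4*x + y + 1, f_y(x, y) = -x**2 + x + 6*y**2 + 4*y - 1.
  f_x(P) = 3, f_y(P) = 7 (gradient nonzero, so P is smooth).
Step 3: tangent line at P: 3·(x − -1) + 7·(y − 1) = 0.
Expanding: 3*x + 7*y - 4 = 0.


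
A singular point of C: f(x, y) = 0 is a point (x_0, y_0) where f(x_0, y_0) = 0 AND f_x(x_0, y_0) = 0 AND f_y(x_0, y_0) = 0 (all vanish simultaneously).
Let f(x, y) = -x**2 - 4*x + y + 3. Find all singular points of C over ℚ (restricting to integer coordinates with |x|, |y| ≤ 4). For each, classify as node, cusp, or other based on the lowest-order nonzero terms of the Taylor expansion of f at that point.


No singular points in the scanned grid; C is smooth there.

Compute partial derivatives:
  f_x = -2*x - 4.
  f_y = 1.
f_y = 1 is a nonzero constant, so f_y never vanishes: no point (x, y) can satisfy f = f_x = f_y = 0. In particular no (x, y) ∈ {−4, ..., 4}² is singular; the curve is smooth.


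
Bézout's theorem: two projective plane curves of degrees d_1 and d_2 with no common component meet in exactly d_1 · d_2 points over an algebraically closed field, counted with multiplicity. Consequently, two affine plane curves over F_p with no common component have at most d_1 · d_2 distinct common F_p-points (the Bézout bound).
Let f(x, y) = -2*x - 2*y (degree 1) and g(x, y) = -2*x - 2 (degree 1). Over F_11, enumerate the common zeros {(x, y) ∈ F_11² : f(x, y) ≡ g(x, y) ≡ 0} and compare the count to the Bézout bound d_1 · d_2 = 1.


Common zeros: {(10, 1)}; count = 1; Bézout bound = 1.

deg(f) = 1, deg(g) = 1, so Bézout bound = 1.
Scan x ∈ F_11. For each x, list the y ∈ F_11 with f(x, y) ≡ 0 and those with g(x, y) ≡ 0 (mod 11); the common zeros in that column are the intersection.
  x = 0: f ≡ 0 at y ∈ {0}; g ≡ 0 at y ∈ ∅; common: ∅.
  x = 1: f ≡ 0 at y ∈ {10}; g ≡ 0 at y ∈ ∅; common: ∅.
  x = 2: f ≡ 0 at y ∈ {9}; g ≡ 0 at y ∈ ∅; common: ∅.
  x = 3: f ≡ 0 at y ∈ {8}; g ≡ 0 at y ∈ ∅; common: ∅.
  x = 4: f ≡ 0 at y ∈ {7}; g ≡ 0 at y ∈ ∅; common: ∅.
  x = 5: f ≡ 0 at y ∈ {6}; g ≡ 0 at y ∈ ∅; common: ∅.
  x = 6: f ≡ 0 at y ∈ {5}; g ≡ 0 at y ∈ ∅; common: ∅.
  x = 7: f ≡ 0 at y ∈ {4}; g ≡ 0 at y ∈ ∅; common: ∅.
  x = 8: f ≡ 0 at y ∈ {3}; g ≡ 0 at y ∈ ∅; common: ∅.
  x = 9: f ≡ 0 at y ∈ {2}; g ≡ 0 at y ∈ ∅; common: ∅.
  x = 10: f ≡ 0 at y ∈ {1}; g ≡ 0 at y ∈ {0, 1, 2, 3, 4, 5, 6, 7, 8, 9, 10}; common: {1}.
Collecting: common zeros = {(10, 1)}, so the count is 1.
Comparison with the Bézout bound: 1 ≤ 1 = deg(f)·deg(g), as expected for curves with no common component (the bound is attained).


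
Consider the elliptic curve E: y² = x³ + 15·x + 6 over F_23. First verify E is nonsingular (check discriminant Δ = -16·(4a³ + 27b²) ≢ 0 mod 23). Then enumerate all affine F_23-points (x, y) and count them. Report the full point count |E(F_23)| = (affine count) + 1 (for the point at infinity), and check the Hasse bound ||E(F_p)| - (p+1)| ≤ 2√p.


Affine points = {(0, 11), (0, 12), (3, 3), (3, 20), (6, 6), (6, 17), (10, 11), (10, 12), (13, 11), (13, 12), (14, 4), (14, 19), (15, 8), (15, 15), (16, 8), (16, 15), (18, 6), (18, 17), (20, 7), (20, 16), (22, 6), (22, 17)}; affine count = 22; |E(F_23)| = 23.

Discriminant check: Δ ∝ 4a³ + 27b² = 4·15³ + 27·6² = 4·3375 + 27·36 ≡ 5 (mod 23). Nonzero ⇒ E is nonsingular.
For each x ∈ F_23, compute rhs = x³ + 15·x + 6 mod 23, then count y ∈ F_23 with y² ≡ rhs.
  x = 0: rhs = 6, matching y values: 11, 12 (2 points).
  x = 1: rhs = 22, matching y values: none (0 points).
  x = 2: rhs = 21, matching y values: none (0 points).
  x = 3: rhs = 9, matching y values: 3, 20 (2 points).
  x = 4: rhs = 15, matching y values: none (0 points).
  x = 5: rhs = 22, matching y values: none (0 points).
  x = 6: rhs = 13, matching y values: 6, 17 (2 points).
  x = 7: rhs = 17, matching y values: none (0 points).
  x = 8: rhs = 17, matching y values: none (0 points).
  x = 9: rhs = 19, matching y values: none (0 points).
  x = 10: rhs = 6, matching y values: 11, 12 (2 points).
  x = 11: rhs = 7, matching y values: none (0 points).
  x = 12: rhs = 5, matching y values: none (0 points).
  x = 13: rhs = 6, matching y values: 11, 12 (2 points).
  x = 14: rhs = 16, matching y values: 4, 19 (2 points).
  x = 15: rhs = 18, matching y values: 8, 15 (2 points).
  x = 16: rhs = 18, matching y values: 8, 15 (2 points).
  x = 17: rhs = 22, matching y values: none (0 points).
  x = 18: rhs = 13, matching y values: 6, 17 (2 points).
  x = 19: rhs = 20, matching y values: none (0 points).
  x = 20: rhs = 3, matching y values: 7, 16 (2 points).
  x = 21: rhs = 14, matching y values: none (0 points).
  x = 22: rhs = 13, matching y values: 6, 17 (2 points).
Total affine count: 22.
Full point count |E(F_23)| = 22 + 1 = 23.
Hasse bound: |23 − (23+1)| = |-1| = 1 ≤ 2√23 ≈ 9.5917 ✓.


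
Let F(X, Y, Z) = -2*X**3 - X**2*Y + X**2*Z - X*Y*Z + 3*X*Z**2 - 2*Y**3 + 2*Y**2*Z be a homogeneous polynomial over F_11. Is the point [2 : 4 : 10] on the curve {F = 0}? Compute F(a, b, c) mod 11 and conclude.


F(2,4,10) ≡ 5 (mod 11); P is NOT on the curve.

Evaluate F(2, 4, 10) term-by-term (mod 11).
  -2*X**3 ↦ -2·8·1·1 = -16
  -X**2*Y ↦ -1·4·4·1 = -16
  X**2*Z ↦ 1·4·1·10 = 40
  -X*Y*Z ↦ -1·2·4·10 = -80
  3*X*Z**2 ↦ 3·2·1·100 = 600
  -2*Y**3 ↦ -2·1·64·1 = -128
  2*Y**2*Z ↦ 2·1·16·10 = 320
Sum: F(2, 4, 10) = (-16) + (-16) + (40) + (-80) + (600) + (-128) + (320) = 720.
Reducing mod 11: 720 ≡ 5 (mod 11).
Since F(a, b, c) ≡ 5 ≠ 0 (mod 11), P does NOT lie on the curve.


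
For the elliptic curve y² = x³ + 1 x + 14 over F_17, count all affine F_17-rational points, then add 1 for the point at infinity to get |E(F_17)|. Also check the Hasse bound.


Affine points = {(1, 4), (1, 13), (5, 5), (5, 12), (6, 7), (6, 10), (9, 2), (9, 15), (10, 2), (10, 15), (11, 8), (11, 9), (14, 1), (14, 16), (15, 2), (15, 15)}; affine count = 16; |E(F_17)| = 17.

Discriminant check: Δ ∝ 4a³ + 27b² = 4·1³ + 27·14² = 4·1 + 27·196 ≡ 9 (mod 17). Nonzero ⇒ E is nonsingular.
For each x ∈ F_17, compute rhs = x³ + 1·x + 14 mod 17, then count y ∈ F_17 with y² ≡ rhs.
  x = 0: rhs = 14, matching y values: none (0 points).
  x = 1: rhs = 16, matching y values: 4, 13 (2 points).
  x = 2: rhs = 7, matching y values: none (0 points).
  x = 3: rhs = 10, matching y values: none (0 points).
  x = 4: rhs = 14, matching y values: none (0 points).
  x = 5: rhs = 8, matching y values: 5, 12 (2 points).
  x = 6: rhs = 15, matching y values: 7, 10 (2 points).
  x = 7: rhs = 7, matching y values: none (0 points).
  x = 8: rhs = 7, matching y values: none (0 points).
  x = 9: rhs = 4, matching y values: 2, 15 (2 points).
  x = 10: rhs = 4, matching y values: 2, 15 (2 points).
  x = 11: rhs = 13, matching y values: 8, 9 (2 points).
  x = 12: rhs = 3, matching y values: none (0 points).
  x = 13: rhs = 14, matching y values: none (0 points).
  x = 14: rhs = 1, matching y values: 1, 16 (2 points).
  x = 15: rhs = 4, matching y values: 2, 15 (2 points).
  x = 16: rhs = 12, matching y values: none (0 points).
Total affine count: 16.
Full point count |E(F_17)| = 16 + 1 = 17.
Hasse bound: |17 − (17+1)| = |-1| = 1 ≤ 2√17 ≈ 8.2462 ✓.


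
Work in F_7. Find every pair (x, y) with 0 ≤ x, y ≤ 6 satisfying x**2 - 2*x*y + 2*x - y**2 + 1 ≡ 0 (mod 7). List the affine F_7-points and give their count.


Affine F_7-points: {(0, 1), (0, 6), (3, 2), (3, 6), (6, 0), (6, 2)}; count = 6.

For each of the 49 pairs (x, y) ∈ F_7², evaluate f(x, y) mod 7. Record the zeros.
  x = 0: [0↦1, 1↦0, 2↦4, 3↦6, 4↦6, 5↦4, 6↦0]  zeros at y ∈ {1, 6}
  x = 1: [0↦4, 1↦1, 2↦3, 3↦3, 4↦1, 5↦4, 6↦5]  zeros at y ∈ ∅
  x = 2: [0↦2, 1↦4, 2↦4, 3↦2, 4↦5, 5↦6, 6↦5]  zeros at y ∈ ∅
  x = 3: [0↦2, 1↦2, 2↦0, 3↦3, 4↦4, 5↦3, 6↦0]  zeros at y ∈ {2, 6}
  x = 4: [0↦4, 1↦2, 2↦5, 3↦6, 4↦5, 5↦2, 6↦4]  zeros at y ∈ ∅
  x = 5: [0↦1, 1↦4, 2↦5, 3↦4, 4↦1, 5↦3, 6↦3]  zeros at y ∈ ∅
  x = 6: [0↦0, 1↦1, 2↦0, 3↦4, 4↦6, 5↦6, 6↦4]  zeros at y ∈ {0, 2}
Collecting zeros: affine points = {(0, 1), (0, 6), (3, 2), (3, 6), (6, 0), (6, 2)}.
Total count |C(F_7)_aff| = 6.


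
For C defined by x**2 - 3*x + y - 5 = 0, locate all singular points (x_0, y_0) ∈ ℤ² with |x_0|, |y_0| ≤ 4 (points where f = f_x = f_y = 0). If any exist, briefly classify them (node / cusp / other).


No singular points in the scanned grid; C is smooth there.

Compute partial derivatives:
  f_x = 2*x - 3.
  f_y = 1.
f_y = 1 is a nonzero constant, so f_y never vanishes: no point (x, y) can satisfy f = f_x = f_y = 0. In particular no (x, y) ∈ {−4, ..., 4}² is singular; the curve is smooth.


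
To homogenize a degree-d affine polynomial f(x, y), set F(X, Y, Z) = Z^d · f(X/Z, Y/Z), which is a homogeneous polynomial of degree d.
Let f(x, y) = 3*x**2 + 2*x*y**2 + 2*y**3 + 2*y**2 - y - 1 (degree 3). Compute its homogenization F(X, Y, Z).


F(X, Y, Z) = 3*X**2*Z + 2*X*Y**2 + 2*Y**3 + 2*Y**2*Z - Y*Z**2 - Z**3

deg(f) = 3.
Substitute x = X/Z, y = Y/Z into f, then multiply by Z^3.
  monomial 3·x^2·y^0 ↦ 3·X^2·Y^0·Z^1.
  monomial 2·x^1·y^2 ↦ 2·X^1·Y^2·Z^0.
  monomial 2·x^0·y^3 ↦ 2·X^0·Y^3·Z^0.
  monomial 2·x^0·y^2 ↦ 2·X^0·Y^2·Z^1.
  monomial -1·x^0·y^1 ↦ -1·X^0·Y^1·Z^2.
  monomial -1·x^0·y^0 ↦ -1·X^0·Y^0·Z^3.
Collecting: F(X, Y, Z) = 3*X**2*Z + 2*X*Y**2 + 2*Y**3 + 2*Y**2*Z - Y*Z**2 - Z**3.


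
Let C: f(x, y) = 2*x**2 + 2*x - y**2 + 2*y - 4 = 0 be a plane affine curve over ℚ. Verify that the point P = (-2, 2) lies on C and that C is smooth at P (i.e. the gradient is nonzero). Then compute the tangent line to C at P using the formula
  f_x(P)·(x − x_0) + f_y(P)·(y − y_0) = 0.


Tangent line at P: -6*x - 2*y - 8 = 0.

Step 1: f(-2, 2) = 0, so P lies on C.
Step 2: partial derivatives
  f_x(x, y) = 4*x + 2, f_y(x, y) = 2 - 2*y.
  f_x(P) = -6, f_y(P) = -2 (gradient nonzero, so P is smooth).
Step 3: tangent line at P: -6·(x − -2) + -2·(y − 2) = 0.
Expanding: -6*x - 2*y - 8 = 0.


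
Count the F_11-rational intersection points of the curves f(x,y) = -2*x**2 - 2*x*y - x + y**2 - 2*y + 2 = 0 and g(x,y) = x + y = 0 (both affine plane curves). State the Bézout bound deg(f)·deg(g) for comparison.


Common zeros: {(4, 7), (6, 5)}; count = 2; Bézout bound = 2.

deg(f) = 2, deg(g) = 1, so Bézout bound = 2.
Scan x ∈ F_11. For each x, list the y ∈ F_11 with f(x, y) ≡ 0 and those with g(x, y) ≡ 0 (mod 11); the common zeros in that column are the intersection.
  x = 0: f ≡ 0 at y ∈ ∅; g ≡ 0 at y ∈ {0}; common: ∅.
  x = 1: f ≡ 0 at y ∈ {6, 9}; g ≡ 0 at y ∈ {10}; common: ∅.
  x = 2: f ≡ 0 at y ∈ ∅; g ≡ 0 at y ∈ {9}; common: ∅.
  x = 3: f ≡ 0 at y ∈ ∅; g ≡ 0 at y ∈ {8}; common: ∅.
  x = 4: f ≡ 0 at y ∈ {3, 7}; g ≡ 0 at y ∈ {7}; common: {7}.
  x = 5: f ≡ 0 at y ∈ {5, 7}; g ≡ 0 at y ∈ {6}; common: ∅.
  x = 6: f ≡ 0 at y ∈ {5, 9}; g ≡ 0 at y ∈ {5}; common: {5}.
  x = 7: f ≡ 0 at y ∈ ∅; g ≡ 0 at y ∈ {4}; common: ∅.
  x = 8: f ≡ 0 at y ∈ ∅; g ≡ 0 at y ∈ {3}; common: ∅.
  x = 9: f ≡ 0 at y ∈ {3, 6}; g ≡ 0 at y ∈ {2}; common: ∅.
  x = 10: f ≡ 0 at y ∈ ∅; g ≡ 0 at y ∈ {1}; common: ∅.
Collecting: common zeros = {(4, 7), (6, 5)}, so the count is 2.
Comparison with the Bézout bound: 2 ≤ 2 = deg(f)·deg(g), as expected for curves with no common component (the bound is attained).


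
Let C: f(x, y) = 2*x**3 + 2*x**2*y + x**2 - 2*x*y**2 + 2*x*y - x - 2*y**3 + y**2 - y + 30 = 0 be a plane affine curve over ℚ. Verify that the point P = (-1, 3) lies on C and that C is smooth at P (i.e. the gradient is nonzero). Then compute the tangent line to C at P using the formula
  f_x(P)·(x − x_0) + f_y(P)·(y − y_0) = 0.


Tangent line at P: -21*x - 37*y + 90 = 0.

Step 1: f(-1, 3) = 0, so P lies on C.
Step 2: partial derivatives
  f_x(x, y) = 6*x**2 + 4*x*y + 2*x - 2*y**2 + 2*y - 1, f_y(x, y) = 2*x**2 - 4*x*y + 2*x - 6*y**2 + 2*y - 1.
  f_x(P) = -21, f_y(P) = -37 (gradient nonzero, so P is smooth).
Step 3: tangent line at P: -21·(x − -1) + -37·(y − 3) = 0.
Expanding: -21*x - 37*y + 90 = 0.


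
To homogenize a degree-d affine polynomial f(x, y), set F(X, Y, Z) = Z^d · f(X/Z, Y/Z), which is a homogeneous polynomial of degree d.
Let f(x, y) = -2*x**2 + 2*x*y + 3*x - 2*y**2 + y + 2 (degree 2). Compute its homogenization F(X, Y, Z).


F(X, Y, Z) = -2*X**2 + 2*X*Y + 3*X*Z - 2*Y**2 + Y*Z + 2*Z**2

deg(f) = 2.
Substitute x = X/Z, y = Y/Z into f, then multiply by Z^2.
  monomial -2·x^2·y^0 ↦ -2·X^2·Y^0·Z^0.
  monomial 2·x^1·y^1 ↦ 2·X^1·Y^1·Z^0.
  monomial 3·x^1·y^0 ↦ 3·X^1·Y^0·Z^1.
  monomial -2·x^0·y^2 ↦ -2·X^0·Y^2·Z^0.
  monomial 1·x^0·y^1 ↦ 1·X^0·Y^1·Z^1.
  monomial 2·x^0·y^0 ↦ 2·X^0·Y^0·Z^2.
Collecting: F(X, Y, Z) = -2*X**2 + 2*X*Y + 3*X*Z - 2*Y**2 + Y*Z + 2*Z**2.


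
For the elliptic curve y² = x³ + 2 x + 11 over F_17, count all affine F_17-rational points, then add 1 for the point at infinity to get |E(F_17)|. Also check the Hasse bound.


Affine points = {(4, 7), (4, 10), (6, 1), (6, 16), (11, 2), (11, 15), (15, 4), (15, 13), (16, 5), (16, 12)}; affine count = 10; |E(F_17)| = 11.

Discriminant check: Δ ∝ 4a³ + 27b² = 4·2³ + 27·11² = 4·8 + 27·121 ≡ 1 (mod 17). Nonzero ⇒ E is nonsingular.
For each x ∈ F_17, compute rhs = x³ + 2·x + 11 mod 17, then count y ∈ F_17 with y² ≡ rhs.
  x = 0: rhs = 11, matching y values: none (0 points).
  x = 1: rhs = 14, matching y values: none (0 points).
  x = 2: rhs = 6, matching y values: none (0 points).
  x = 3: rhs = 10, matching y values: none (0 points).
  x = 4: rhs = 15, matching y values: 7, 10 (2 points).
  x = 5: rhs = 10, matching y values: none (0 points).
  x = 6: rhs = 1, matching y values: 1, 16 (2 points).
  x = 7: rhs = 11, matching y values: none (0 points).
  x = 8: rhs = 12, matching y values: none (0 points).
  x = 9: rhs = 10, matching y values: none (0 points).
  x = 10: rhs = 11, matching y values: none (0 points).
  x = 11: rhs = 4, matching y values: 2, 15 (2 points).
  x = 12: rhs = 12, matching y values: none (0 points).
  x = 13: rhs = 7, matching y values: none (0 points).
  x = 14: rhs = 12, matching y values: none (0 points).
  x = 15: rhs = 16, matching y values: 4, 13 (2 points).
  x = 16: rhs = 8, matching y values: 5, 12 (2 points).
Total affine count: 10.
Full point count |E(F_17)| = 10 + 1 = 11.
Hasse bound: |11 − (17+1)| = |-7| = 7 ≤ 2√17 ≈ 8.2462 ✓.


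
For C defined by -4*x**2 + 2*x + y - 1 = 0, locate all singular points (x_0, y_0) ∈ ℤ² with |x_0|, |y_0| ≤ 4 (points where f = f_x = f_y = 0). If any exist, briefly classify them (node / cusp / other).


No singular points in the scanned grid; C is smooth there.

Compute partial derivatives:
  f_x = 2 - 8*x.
  f_y = 1.
f_y = 1 is a nonzero constant, so f_y never vanishes: no point (x, y) can satisfy f = f_x = f_y = 0. In particular no (x, y) ∈ {−4, ..., 4}² is singular; the curve is smooth.


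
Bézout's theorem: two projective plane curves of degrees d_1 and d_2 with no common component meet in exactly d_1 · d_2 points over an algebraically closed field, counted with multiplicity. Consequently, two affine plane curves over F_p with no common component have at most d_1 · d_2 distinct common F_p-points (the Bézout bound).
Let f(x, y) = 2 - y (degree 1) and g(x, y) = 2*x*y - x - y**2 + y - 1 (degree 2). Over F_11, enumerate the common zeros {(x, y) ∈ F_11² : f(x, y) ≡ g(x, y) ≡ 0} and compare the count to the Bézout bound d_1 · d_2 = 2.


Common zeros: {(1, 2)}; count = 1; Bézout bound = 2.

deg(f) = 1, deg(g) = 2, so Bézout bound = 2.
Scan x ∈ F_11. For each x, list the y ∈ F_11 with f(x, y) ≡ 0 and those with g(x, y) ≡ 0 (mod 11); the common zeros in that column are the intersection.
  x = 0: f ≡ 0 at y ∈ {2}; g ≡ 0 at y ∈ ∅; common: ∅.
  x = 1: f ≡ 0 at y ∈ {2}; g ≡ 0 at y ∈ {1, 2}; common: {2}.
  x = 2: f ≡ 0 at y ∈ {2}; g ≡ 0 at y ∈ ∅; common: ∅.
  x = 3: f ≡ 0 at y ∈ {2}; g ≡ 0 at y ∈ {9}; common: ∅.
  x = 4: f ≡ 0 at y ∈ {2}; g ≡ 0 at y ∈ ∅; common: ∅.
  x = 5: f ≡ 0 at y ∈ {2}; g ≡ 0 at y ∈ {4, 7}; common: ∅.
  x = 6: f ≡ 0 at y ∈ {2}; g ≡ 0 at y ∈ {5, 8}; common: ∅.
  x = 7: f ≡ 0 at y ∈ {2}; g ≡ 0 at y ∈ ∅; common: ∅.
  x = 8: f ≡ 0 at y ∈ {2}; g ≡ 0 at y ∈ {3}; common: ∅.
  x = 9: f ≡ 0 at y ∈ {2}; g ≡ 0 at y ∈ ∅; common: ∅.
  x = 10: f ≡ 0 at y ∈ {2}; g ≡ 0 at y ∈ {0, 10}; common: ∅.
Collecting: common zeros = {(1, 2)}, so the count is 1.
Comparison with the Bézout bound: 1 ≤ 2 = deg(f)·deg(g), as expected for curves with no common component (the affine F_11-count falls short of the bound because intersections may lie at infinity, over extension fields, or carry multiplicity).


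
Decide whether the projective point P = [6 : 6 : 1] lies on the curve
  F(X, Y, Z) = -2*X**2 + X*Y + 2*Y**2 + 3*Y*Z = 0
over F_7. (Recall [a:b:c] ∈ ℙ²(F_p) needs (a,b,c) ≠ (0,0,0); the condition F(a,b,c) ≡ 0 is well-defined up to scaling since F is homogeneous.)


F(6,6,1) ≡ 5 (mod 7); P is NOT on the curve.

Evaluate F(6, 6, 1) term-by-term (mod 7).
  -2*X**2 ↦ -2·36·1·1 = -72
  X*Y ↦ 1·6·6·1 = 36
  2*Y**2 ↦ 2·1·36·1 = 72
  3*Y*Z ↦ 3·1·6·1 = 18
Sum: F(6, 6, 1) = (-72) + (36) + (72) + (18) = 54.
Reducing mod 7: 54 ≡ 5 (mod 7).
Since F(a, b, c) ≡ 5 ≠ 0 (mod 7), P does NOT lie on the curve.


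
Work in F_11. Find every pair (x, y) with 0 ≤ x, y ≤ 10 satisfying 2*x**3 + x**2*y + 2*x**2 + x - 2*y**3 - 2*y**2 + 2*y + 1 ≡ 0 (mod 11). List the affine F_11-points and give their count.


Affine F_11-points: {(1, 8), (2, 7), (4, 0), (4, 4), (4, 6), (6, 10), (7, 0), (7, 4), (7, 6), (8, 3), (8, 4), (10, 0)}; count = 12.

For each of the 121 pairs (x, y) ∈ F_11², evaluate f(x, y) mod 11. Record the zeros.
  x = 0: [0↦1, 1↦10, 2↦3, 3↦1, 4↦3, 5↦8, 6↦4, 7↦1, 8↦9, 9↦5, 10↦10]  zeros at y ∈ ∅
  x = 1: [0↦6, 1↦5, 2↦10, 3↦9, 4↦1, 5↦7, 6↦4, 7↦2, 8↦0, 9↦8, 10↦3]  zeros at y ∈ {8}
  x = 2: [0↦5, 1↦7, 2↦4, 3↦6, 4↦1, 5↦10, 6↦10, 7↦0, 8↦1, 9↦1, 10↦10]  zeros at y ∈ {7}
  x = 3: [0↦10, 1↦6, 2↦8, 3↦4, 4↦4, 5↦7, 6↦1, 7↦7, 8↦2, 9↦7, 10↦10]  zeros at y ∈ ∅
  x = 4: [0↦0, 1↦3, 2↦1, 3↦4, 4↦0, 5↦10, 6↦0, 7↦2, 8↦4, 9↦5, 10↦4]  zeros at y ∈ {0, 4, 6}
  x = 5: [0↦9, 1↦10, 2↦6, 3↦7, 4↦1, 5↦9, 6↦8, 7↦8, 8↦8, 9↦7, 10↦4]  zeros at y ∈ ∅
  x = 6: [0↦5, 1↦6, 2↦2, 3↦3, 4↦8, 5↦5, 6↦4, 7↦4, 8↦4, 9↦3, 10↦0]  zeros at y ∈ {10}
  x = 7: [0↦0, 1↦3, 2↦1, 3↦4, 4↦0, 5↦10, 6↦0, 7↦2, 8↦4, 9↦5, 10↦4]  zeros at y ∈ {0, 4, 6}
  x = 8: [0↦6, 1↦2, 2↦4, 3↦0, 4↦0, 5↦3, 6↦8, 7↦3, 8↦9, 9↦3, 10↦6]  zeros at y ∈ {3, 4}
  x = 9: [0↦2, 1↦4, 2↦1, 3↦3, 4↦9, 5↦7, 6↦7, 7↦8, 8↦9, 9↦9, 10↦7]  zeros at y ∈ ∅
  x = 10: [0↦0, 1↦10, 2↦4, 3↦3, 4↦6, 5↦1, 6↦9, 7↦7, 8↦5, 9↦2, 10↦8]  zeros at y ∈ {0}
Collecting zeros: affine points = {(1, 8), (2, 7), (4, 0), (4, 4), (4, 6), (6, 10), (7, 0), (7, 4), (7, 6), (8, 3), (8, 4), (10, 0)}.
Total count |C(F_11)_aff| = 12.


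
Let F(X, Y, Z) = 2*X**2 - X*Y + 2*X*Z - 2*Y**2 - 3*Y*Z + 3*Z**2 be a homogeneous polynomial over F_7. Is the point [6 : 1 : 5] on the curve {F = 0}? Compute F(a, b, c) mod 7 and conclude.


F(6,1,5) ≡ 2 (mod 7); P is NOT on the curve.

Evaluate F(6, 1, 5) term-by-term (mod 7).
  2*X**2 ↦ 2·36·1·1 = 72
  -X*Y ↦ -1·6·1·1 = -6
  2*X*Z ↦ 2·6·1·5 = 60
  -2*Y**2 ↦ -2·1·1·1 = -2
  -3*Y*Z ↦ -3·1·1·5 = -15
  3*Z**2 ↦ 3·1·1·25 = 75
Sum: F(6, 1, 5) = (72) + (-6) + (60) + (-2) + (-15) + (75) = 184.
Reducing mod 7: 184 ≡ 2 (mod 7).
Since F(a, b, c) ≡ 2 ≠ 0 (mod 7), P does NOT lie on the curve.


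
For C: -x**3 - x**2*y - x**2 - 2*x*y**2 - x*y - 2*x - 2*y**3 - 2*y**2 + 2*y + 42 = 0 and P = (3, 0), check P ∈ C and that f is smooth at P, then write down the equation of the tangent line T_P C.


Tangent line at P: -35*x - 10*y + 105 = 0.

Step 1: f(3, 0) = 0, so P lies on C.
Step 2: partial derivatives
  f_x(x, y) = -3*x**2 - 2*x*y - 2*x - 2*y**2 - y - 2, f_y(x, y) = -x**2 - 4*x*y - x - 6*y**2 - 4*y + 2.
  f_x(P) = -35, f_y(P) = -10 (gradient nonzero, so P is smooth).
Step 3: tangent line at P: -35·(x − 3) + -10·(y − 0) = 0.
Expanding: -35*x - 10*y + 105 = 0.


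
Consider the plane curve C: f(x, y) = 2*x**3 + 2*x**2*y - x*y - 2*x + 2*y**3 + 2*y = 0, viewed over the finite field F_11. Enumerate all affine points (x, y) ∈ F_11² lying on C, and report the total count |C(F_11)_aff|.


Affine F_11-points: {(0, 0), (1, 0), (1, 2), (1, 9), (2, 1), (2, 2), (2, 8), (4, 3), (4, 9), (4, 10), (6, 2), (8, 9), (10, 0), (10, 5), (10, 6)}; count = 15.

For each of the 121 pairs (x, y) ∈ F_11², evaluate f(x, y) mod 11. Record the zeros.
  x = 0: [0↦0, 1↦4, 2↦9, 3↦5, 4↦4, 5↦7, 6↦4, 7↦7, 8↦6, 9↦2, 10↦7]  zeros at y ∈ {0}
  x = 1: [0↦0, 1↦5, 2↦0, 3↦8, 4↦8, 5↦1, 6↦10, 7↦3, 8↦3, 9↦0, 10↦6]  zeros at y ∈ {0, 2, 9}
  x = 2: [0↦1, 1↦0, 2↦0, 3↦2, 4↦7, 5↦5, 6↦8, 7↦6, 8↦0, 9↦2, 10↦2]  zeros at y ∈ {1, 2, 8}
  x = 3: [0↦4, 1↦1, 2↦10, 3↦10, 4↦2, 5↦9, 6↦10, 7↦6, 8↦9, 9↦9, 10↦7]  zeros at y ∈ ∅
  x = 4: [0↦10, 1↦9, 2↦9, 3↦0, 4↦5, 5↦3, 6↦6, 7↦4, 8↦9, 9↦0, 10↦0]  zeros at y ∈ {3, 9, 10}
  x = 5: [0↦9, 1↦3, 2↦9, 3↦6, 4↦6, 5↦10, 6↦8, 7↦1, 8↦1, 9↦9, 10↦4]  zeros at y ∈ ∅
  x = 6: [0↦2, 1↦6, 2↦0, 3↦7, 4↦6, 5↦9, 6↦6, 7↦9, 8↦8, 9↦4, 10↦9]  zeros at y ∈ {2}
  x = 7: [0↦1, 1↦8, 2↦5, 3↦4, 4↦6, 5↦1, 6↦1, 7↦7, 8↦9, 9↦8, 10↦5]  zeros at y ∈ ∅
  x = 8: [0↦7, 1↦10, 2↦3, 3↦9, 4↦7, 5↦9, 6↦5, 7↦7, 8↦5, 9↦0, 10↦4]  zeros at y ∈ {9}
  x = 9: [0↦10, 1↦2, 2↦6, 3↦1, 4↦10, 5↦1, 6↦8, 7↦10, 8↦8, 9↦3, 10↦7]  zeros at y ∈ ∅
  x = 10: [0↦0, 1↦7, 2↦4, 3↦3, 4↦5, 5↦0, 6↦0, 7↦6, 8↦8, 9↦7, 10↦4]  zeros at y ∈ {0, 5, 6}
Collecting zeros: affine points = {(0, 0), (1, 0), (1, 2), (1, 9), (2, 1), (2, 2), (2, 8), (4, 3), (4, 9), (4, 10), (6, 2), (8, 9), (10, 0), (10, 5), (10, 6)}.
Total count |C(F_11)_aff| = 15.


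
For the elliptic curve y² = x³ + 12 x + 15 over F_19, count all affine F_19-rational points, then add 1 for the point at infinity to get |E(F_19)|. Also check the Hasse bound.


Affine points = {(1, 3), (1, 16), (2, 3), (2, 16), (7, 9), (7, 10), (9, 4), (9, 15), (12, 5), (12, 14), (14, 1), (14, 18), (15, 6), (15, 13), (16, 3), (16, 16)}; affine count = 16; |E(F_19)| = 17.

Discriminant check: Δ ∝ 4a³ + 27b² = 4·12³ + 27·15² = 4·1728 + 27·225 ≡ 10 (mod 19). Nonzero ⇒ E is nonsingular.
For each x ∈ F_19, compute rhs = x³ + 12·x + 15 mod 19, then count y ∈ F_19 with y² ≡ rhs.
  x = 0: rhs = 15, matching y values: none (0 points).
  x = 1: rhs = 9, matching y values: 3, 16 (2 points).
  x = 2: rhs = 9, matching y values: 3, 16 (2 points).
  x = 3: rhs = 2, matching y values: none (0 points).
  x = 4: rhs = 13, matching y values: none (0 points).
  x = 5: rhs = 10, matching y values: none (0 points).
  x = 6: rhs = 18, matching y values: none (0 points).
  x = 7: rhs = 5, matching y values: 9, 10 (2 points).
  x = 8: rhs = 15, matching y values: none (0 points).
  x = 9: rhs = 16, matching y values: 4, 15 (2 points).
  x = 10: rhs = 14, matching y values: none (0 points).
  x = 11: rhs = 15, matching y values: none (0 points).
  x = 12: rhs = 6, matching y values: 5, 14 (2 points).
  x = 13: rhs = 12, matching y values: none (0 points).
  x = 14: rhs = 1, matching y values: 1, 18 (2 points).
  x = 15: rhs = 17, matching y values: 6, 13 (2 points).
  x = 16: rhs = 9, matching y values: 3, 16 (2 points).
  x = 17: rhs = 2, matching y values: none (0 points).
  x = 18: rhs = 2, matching y values: none (0 points).
Total affine count: 16.
Full point count |E(F_19)| = 16 + 1 = 17.
Hasse bound: |17 − (19+1)| = |-3| = 3 ≤ 2√19 ≈ 8.7178 ✓.


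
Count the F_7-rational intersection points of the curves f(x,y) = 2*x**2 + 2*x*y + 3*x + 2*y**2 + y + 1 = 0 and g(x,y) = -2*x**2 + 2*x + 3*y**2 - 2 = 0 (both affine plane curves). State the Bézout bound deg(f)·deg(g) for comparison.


Common zeros: {(3, 0), (4, 5), (6, 4)}; count = 3; Bézout bound = 4.

deg(f) = 2, deg(g) = 2, so Bézout bound = 4.
Scan x ∈ F_7. For each x, list the y ∈ F_7 with f(x, y) ≡ 0 and those with g(x, y) ≡ 0 (mod 7); the common zeros in that column are the intersection.
  x = 0: f ≡ 0 at y ∈ {5}; g ≡ 0 at y ∈ ∅; common: ∅.
  x = 1: f ≡ 0 at y ∈ ∅; g ≡ 0 at y ∈ ∅; common: ∅.
  x = 2: f ≡ 0 at y ∈ ∅; g ≡ 0 at y ∈ {3, 4}; common: ∅.
  x = 3: f ≡ 0 at y ∈ {0}; g ≡ 0 at y ∈ {0}; common: {0}.
  x = 4: f ≡ 0 at y ∈ {1, 5}; g ≡ 0 at y ∈ {2, 5}; common: {5}.
  x = 5: f ≡ 0 at y ∈ ∅; g ≡ 0 at y ∈ {0}; common: ∅.
  x = 6: f ≡ 0 at y ∈ {0, 4}; g ≡ 0 at y ∈ {3, 4}; common: {4}.
Collecting: common zeros = {(3, 0), (4, 5), (6, 4)}, so the count is 3.
Comparison with the Bézout bound: 3 ≤ 4 = deg(f)·deg(g), as expected for curves with no common component (the affine F_7-count falls short of the bound because intersections may lie at infinity, over extension fields, or carry multiplicity).


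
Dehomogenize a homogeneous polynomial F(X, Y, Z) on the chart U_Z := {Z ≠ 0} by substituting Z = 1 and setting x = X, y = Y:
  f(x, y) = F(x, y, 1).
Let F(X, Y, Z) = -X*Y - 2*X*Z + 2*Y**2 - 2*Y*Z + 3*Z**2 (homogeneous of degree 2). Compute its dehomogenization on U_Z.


f(x, y) = -x*y - 2*x + 2*y**2 - 2*y + 3

On U_Z we set Z = 1. Each monomial c·X^i·Y^j·Z^k in F becomes c·x^i·y^j·1^k = c·x^i·y^j.
Substituting Z = 1: F(X, Y, 1) = -x*y - 2*x + 2*y**2 - 2*y + 3.
Note: deg(f) ≤ deg(F) = 2; strict inequality happens when F is divisible by Z (lost terms).


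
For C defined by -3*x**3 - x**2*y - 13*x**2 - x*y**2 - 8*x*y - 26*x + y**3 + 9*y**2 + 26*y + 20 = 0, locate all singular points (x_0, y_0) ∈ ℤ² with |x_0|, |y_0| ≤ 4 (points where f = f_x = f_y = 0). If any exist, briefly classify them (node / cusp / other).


Singular points: {(-1, -3)}; classification: node.

Compute partial derivatives:
  f_x = -9*x**2 - 2*x*y - 26*x - y**2 - 8*y - 26.
  f_y = -x**2 - 2*x*y - 8*x + 3*y**2 + 18*y + 26.
Scan x_0 ∈ {−4, ..., 4}. For each x_0, f_y(x_0, y) is a polynomial in y; find its integer roots y ∈ {−4, ..., 4}, then test f_x and f at those candidates.
  x = -4: f_y(-4, y) = 3*y**2 + 26*y + 42; no integer root y with |y| ≤ 4.
  x = -3: f_y(-3, y) = 3*y**2 + 24*y + 41; no integer root y with |y| ≤ 4.
  x = -2: f_y(-2, y) = 3*y**2 + 22*y + 38; no integer root y with |y| ≤ 4.
  x = -1: f_y(-1, y) = 3*y**2 + 20*y + 33; vanishes at y ∈ {-3}. (-1, -3): f_x = 0, f = 0 — SINGULAR.
  x = 0: f_y(0, y) = 3*y**2 + 18*y + 26; no integer root y with |y| ≤ 4.
  x = 1: f_y(1, y) = 3*y**2 + 16*y + 17; no integer root y with |y| ≤ 4.
  x = 2: f_y(2, y) = 3*y**2 + 14*y + 6; no integer root y with |y| ≤ 4.
  x = 3: f_y(3, y) = 3*y**2 + 12*y - 7; no integer root y with |y| ≤ 4.
  x = 4: f_y(4, y) = 3*y**2 + 10*y - 22; no integer root y with |y| ≤ 4.
Only singular point on the grid: (-1, -3).
Classify: substitute x = -1 + u, y = -3 + v and expand: f = -3*u**3 - u**2*v - u**2 - u*v**2 + v**3 + v**2.
No constant or linear terms (consistent with a singular point). Quadratic part: -u**2 + v**2. Cubic part: -3*u**3 - u**2*v - u*v**2 + v**3.
The quadratic part v**2 - u**2 = (v − u)(v + u) splits into two distinct linear factors, so there are two distinct tangent lines y − -3 = ±(x − -1) — this is a node (ordinary double point).
Classification: node.


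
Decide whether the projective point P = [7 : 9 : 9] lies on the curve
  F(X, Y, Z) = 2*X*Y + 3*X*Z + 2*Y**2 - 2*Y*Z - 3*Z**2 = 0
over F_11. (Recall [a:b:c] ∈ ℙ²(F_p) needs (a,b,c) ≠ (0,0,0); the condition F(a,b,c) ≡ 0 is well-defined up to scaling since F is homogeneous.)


F(7,9,9) ≡ 6 (mod 11); P is NOT on the curve.

Evaluate F(7, 9, 9) term-by-term (mod 11).
  2*X*Y ↦ 2·7·9·1 = 126
  3*X*Z ↦ 3·7·1·9 = 189
  2*Y**2 ↦ 2·1·81·1 = 162
  -2*Y*Z ↦ -2·1·9·9 = -162
  -3*Z**2 ↦ -3·1·1·81 = -243
Sum: F(7, 9, 9) = (126) + (189) + (162) + (-162) + (-243) = 72.
Reducing mod 11: 72 ≡ 6 (mod 11).
Since F(a, b, c) ≡ 6 ≠ 0 (mod 11), P does NOT lie on the curve.


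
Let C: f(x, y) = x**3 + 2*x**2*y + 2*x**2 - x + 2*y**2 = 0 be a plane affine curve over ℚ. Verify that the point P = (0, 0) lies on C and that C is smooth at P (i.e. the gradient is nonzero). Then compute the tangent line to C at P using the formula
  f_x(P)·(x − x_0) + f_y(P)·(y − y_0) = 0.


Tangent line at P: -x = 0.

Step 1: f(0, 0) = 0, so P lies on C.
Step 2: partial derivatives
  f_x(x, y) = 3*x**2 + 4*x*y + 4*x - 1, f_y(x, y) = 2*x**2 + 4*y.
  f_x(P) = -1, f_y(P) = 0 (gradient nonzero, so P is smooth).
Step 3: tangent line at P: -1·(x − 0) + 0·(y − 0) = 0.
Expanding: -x = 0.


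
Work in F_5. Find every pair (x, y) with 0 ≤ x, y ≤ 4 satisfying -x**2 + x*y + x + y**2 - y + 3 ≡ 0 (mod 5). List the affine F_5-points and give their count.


Affine F_5-points: {(0, 2), (0, 4), (3, 1), (3, 2), (4, 1)}; count = 5.

For each of the 25 pairs (x, y) ∈ F_5², evaluate f(x, y) mod 5. Record the zeros.
  x = 0: [0↦3, 1↦3, 2↦0, 3↦4, 4↦0]  zeros at y ∈ {2, 4}
  x = 1: [0↦3, 1↦4, 2↦2, 3↦2, 4↦4]  zeros at y ∈ ∅
  x = 2: [0↦1, 1↦3, 2↦2, 3↦3, 4↦1]  zeros at y ∈ ∅
  x = 3: [0↦2, 1↦0, 2↦0, 3↦2, 4↦1]  zeros at y ∈ {1, 2}
  x = 4: [0↦1, 1↦0, 2↦1, 3↦4, 4↦4]  zeros at y ∈ {1}
Collecting zeros: affine points = {(0, 2), (0, 4), (3, 1), (3, 2), (4, 1)}.
Total count |C(F_5)_aff| = 5.


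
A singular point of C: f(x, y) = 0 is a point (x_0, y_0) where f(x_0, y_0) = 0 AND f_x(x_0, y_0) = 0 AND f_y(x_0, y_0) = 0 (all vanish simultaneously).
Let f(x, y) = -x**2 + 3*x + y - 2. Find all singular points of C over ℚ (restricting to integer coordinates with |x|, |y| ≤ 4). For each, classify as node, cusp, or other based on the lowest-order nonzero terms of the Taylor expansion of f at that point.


No singular points in the scanned grid; C is smooth there.

Compute partial derivatives:
  f_x = 3 - 2*x.
  f_y = 1.
f_y = 1 is a nonzero constant, so f_y never vanishes: no point (x, y) can satisfy f = f_x = f_y = 0. In particular no (x, y) ∈ {−4, ..., 4}² is singular; the curve is smooth.


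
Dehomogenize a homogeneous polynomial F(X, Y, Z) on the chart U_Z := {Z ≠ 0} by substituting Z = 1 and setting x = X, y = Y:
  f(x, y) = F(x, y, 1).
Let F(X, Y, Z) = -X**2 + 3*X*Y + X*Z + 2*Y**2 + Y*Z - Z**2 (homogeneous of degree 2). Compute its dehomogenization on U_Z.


f(x, y) = -x**2 + 3*x*y + x + 2*y**2 + y - 1

On U_Z we set Z = 1. Each monomial c·X^i·Y^j·Z^k in F becomes c·x^i·y^j·1^k = c·x^i·y^j.
Substituting Z = 1: F(X, Y, 1) = -x**2 + 3*x*y + x + 2*y**2 + y - 1.
Note: deg(f) ≤ deg(F) = 2; strict inequality happens when F is divisible by Z (lost terms).


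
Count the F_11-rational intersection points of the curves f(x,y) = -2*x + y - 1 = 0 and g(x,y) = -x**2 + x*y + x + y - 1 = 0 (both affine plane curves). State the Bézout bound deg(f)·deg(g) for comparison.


Common zeros: {(0, 1), (7, 4)}; count = 2; Bézout bound = 2.

deg(f) = 1, deg(g) = 2, so Bézout bound = 2.
Scan x ∈ F_11. For each x, list the y ∈ F_11 with f(x, y) ≡ 0 and those with g(x, y) ≡ 0 (mod 11); the common zeros in that column are the intersection.
  x = 0: f ≡ 0 at y ∈ {1}; g ≡ 0 at y ∈ {1}; common: {1}.
  x = 1: f ≡ 0 at y ∈ {3}; g ≡ 0 at y ∈ {6}; common: ∅.
  x = 2: f ≡ 0 at y ∈ {5}; g ≡ 0 at y ∈ {1}; common: ∅.
  x = 3: f ≡ 0 at y ∈ {7}; g ≡ 0 at y ∈ {10}; common: ∅.
  x = 4: f ≡ 0 at y ∈ {9}; g ≡ 0 at y ∈ {7}; common: ∅.
  x = 5: f ≡ 0 at y ∈ {0}; g ≡ 0 at y ∈ {9}; common: ∅.
  x = 6: f ≡ 0 at y ∈ {2}; g ≡ 0 at y ∈ {6}; common: ∅.
  x = 7: f ≡ 0 at y ∈ {4}; g ≡ 0 at y ∈ {4}; common: {4}.
  x = 8: f ≡ 0 at y ∈ {6}; g ≡ 0 at y ∈ {10}; common: ∅.
  x = 9: f ≡ 0 at y ∈ {8}; g ≡ 0 at y ∈ {4}; common: ∅.
  x = 10: f ≡ 0 at y ∈ {10}; g ≡ 0 at y ∈ ∅; common: ∅.
Collecting: common zeros = {(0, 1), (7, 4)}, so the count is 2.
Comparison with the Bézout bound: 2 ≤ 2 = deg(f)·deg(g), as expected for curves with no common component (the bound is attained).


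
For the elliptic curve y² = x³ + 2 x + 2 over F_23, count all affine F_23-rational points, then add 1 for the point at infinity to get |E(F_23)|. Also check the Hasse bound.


Affine points = {(0, 5), (0, 18), (3, 9), (3, 14), (6, 0), (8, 1), (8, 22), (9, 6), (9, 17), (12, 11), (12, 12), (15, 7), (15, 16), (16, 6), (16, 17), (17, 2), (17, 21), (21, 6), (21, 17)}; affine count = 19; |E(F_23)| = 20.

Discriminant check: Δ ∝ 4a³ + 27b² = 4·2³ + 27·2² = 4·8 + 27·4 ≡ 2 (mod 23). Nonzero ⇒ E is nonsingular.
For each x ∈ F_23, compute rhs = x³ + 2·x + 2 mod 23, then count y ∈ F_23 with y² ≡ rhs.
  x = 0: rhs = 2, matching y values: 5, 18 (2 points).
  x = 1: rhs = 5, matching y values: none (0 points).
  x = 2: rhs = 14, matching y values: none (0 points).
  x = 3: rhs = 12, matching y values: 9, 14 (2 points).
  x = 4: rhs = 5, matching y values: none (0 points).
  x = 5: rhs = 22, matching y values: none (0 points).
  x = 6: rhs = 0, matching y values: 0 (1 points).
  x = 7: rhs = 14, matching y values: none (0 points).
  x = 8: rhs = 1, matching y values: 1, 22 (2 points).
  x = 9: rhs = 13, matching y values: 6, 17 (2 points).
  x = 10: rhs = 10, matching y values: none (0 points).
  x = 11: rhs = 21, matching y values: none (0 points).
  x = 12: rhs = 6, matching y values: 11, 12 (2 points).
  x = 13: rhs = 17, matching y values: none (0 points).
  x = 14: rhs = 14, matching y values: none (0 points).
  x = 15: rhs = 3, matching y values: 7, 16 (2 points).
  x = 16: rhs = 13, matching y values: 6, 17 (2 points).
  x = 17: rhs = 4, matching y values: 2, 21 (2 points).
  x = 18: rhs = 5, matching y values: none (0 points).
  x = 19: rhs = 22, matching y values: none (0 points).
  x = 20: rhs = 15, matching y values: none (0 points).
  x = 21: rhs = 13, matching y values: 6, 17 (2 points).
  x = 22: rhs = 22, matching y values: none (0 points).
Total affine count: 19.
Full point count |E(F_23)| = 19 + 1 = 20.
Hasse bound: |20 − (23+1)| = |-4| = 4 ≤ 2√23 ≈ 9.5917 ✓.


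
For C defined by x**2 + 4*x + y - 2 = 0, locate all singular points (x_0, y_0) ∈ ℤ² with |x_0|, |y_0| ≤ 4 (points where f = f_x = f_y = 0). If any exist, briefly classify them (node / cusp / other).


No singular points in the scanned grid; C is smooth there.

Compute partial derivatives:
  f_x = 2*x + 4.
  f_y = 1.
f_y = 1 is a nonzero constant, so f_y never vanishes: no point (x, y) can satisfy f = f_x = f_y = 0. In particular no (x, y) ∈ {−4, ..., 4}² is singular; the curve is smooth.


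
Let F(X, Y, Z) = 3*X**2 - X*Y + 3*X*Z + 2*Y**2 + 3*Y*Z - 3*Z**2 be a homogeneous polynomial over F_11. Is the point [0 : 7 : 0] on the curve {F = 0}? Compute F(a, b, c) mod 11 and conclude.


F(0,7,0) ≡ 10 (mod 11); P is NOT on the curve.

Evaluate F(0, 7, 0) term-by-term (mod 11).
  3*X**2 ↦ 3·0·1·1 = 0
  -X*Y ↦ -1·0·7·1 = 0
  3*X*Z ↦ 3·0·1·0 = 0
  2*Y**2 ↦ 2·1·49·1 = 98
  3*Y*Z ↦ 3·1·7·0 = 0
  -3*Z**2 ↦ -3·1·1·0 = 0
Sum: F(0, 7, 0) = (0) + (0) + (0) + (98) + (0) + (0) = 98.
Reducing mod 11: 98 ≡ 10 (mod 11).
Since F(a, b, c) ≡ 10 ≠ 0 (mod 11), P does NOT lie on the curve.


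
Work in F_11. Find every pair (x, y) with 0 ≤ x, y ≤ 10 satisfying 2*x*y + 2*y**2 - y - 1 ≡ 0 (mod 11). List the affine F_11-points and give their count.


Affine F_11-points: {(0, 1), (0, 5), (1, 6), (1, 10), (3, 7), (5, 3), (5, 9), (7, 2), (7, 8), (9, 4)}; count = 10.

For each of the 121 pairs (x, y) ∈ F_11², evaluate f(x, y) mod 11. Record the zeros.
  x = 0: [0↦10, 1↦0, 2↦5, 3↦3, 4↦5, 5↦0, 6↦10, 7↦2, 8↦9, 9↦9, 10↦2]  zeros at y ∈ {1, 5}
  x = 1: [0↦10, 1↦2, 2↦9, 3↦9, 4↦2, 5↦10, 6↦0, 7↦5, 8↦3, 9↦5, 10↦0]  zeros at y ∈ {6, 10}
  x = 2: [0↦10, 1↦4, 2↦2, 3↦4, 4↦10, 5↦9, 6↦1, 7↦8, 8↦8, 9↦1, 10↦9]  zeros at y ∈ ∅
  x = 3: [0↦10, 1↦6, 2↦6, 3↦10, 4↦7, 5↦8, 6↦2, 7↦0, 8↦2, 9↦8, 10↦7]  zeros at y ∈ {7}
  x = 4: [0↦10, 1↦8, 2↦10, 3↦5, 4↦4, 5↦7, 6↦3, 7↦3, 8↦7, 9↦4, 10↦5]  zeros at y ∈ ∅
  x = 5: [0↦10, 1↦10, 2↦3, 3↦0, 4↦1, 5↦6, 6↦4, 7↦6, 8↦1, 9↦0, 10↦3]  zeros at y ∈ {3, 9}
  x = 6: [0↦10, 1↦1, 2↦7, 3↦6, 4↦9, 5↦5, 6↦5, 7↦9, 8↦6, 9↦7, 10↦1]  zeros at y ∈ ∅
  x = 7: [0↦10, 1↦3, 2↦0, 3↦1, 4↦6, 5↦4, 6↦6, 7↦1, 8↦0, 9↦3, 10↦10]  zeros at y ∈ {2, 8}
  x = 8: [0↦10, 1↦5, 2↦4, 3↦7, 4↦3, 5↦3, 6↦7, 7↦4, 8↦5, 9↦10, 10↦8]  zeros at y ∈ ∅
  x = 9: [0↦10, 1↦7, 2↦8, 3↦2, 4↦0, 5↦2, 6↦8, 7↦7, 8↦10, 9↦6, 10↦6]  zeros at y ∈ {4}
  x = 10: [0↦10, 1↦9, 2↦1, 3↦8, 4↦8, 5↦1, 6↦9, 7↦10, 8↦4, 9↦2, 10↦4]  zeros at y ∈ ∅
Collecting zeros: affine points = {(0, 1), (0, 5), (1, 6), (1, 10), (3, 7), (5, 3), (5, 9), (7, 2), (7, 8), (9, 4)}.
Total count |C(F_11)_aff| = 10.
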